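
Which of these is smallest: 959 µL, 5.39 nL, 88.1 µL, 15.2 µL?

959 µL = 0.000959 L
5.39 nL = 0.00000000539 L
88.1 µL = 0.0000881 L
15.2 µL = 0.0000152 L

5.39 nL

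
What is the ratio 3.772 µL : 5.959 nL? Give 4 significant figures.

(3.772 × 10^-6) / (5.959 × 10^-9) = 0.63299 × 10^3

633.0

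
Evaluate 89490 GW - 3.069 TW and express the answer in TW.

In TW:
  89490 GW = 89490 × 10⁻³ TW = 89.49
  3.069 TW → 3.069
Difference: 89.49 - 3.069 = 86.421

86.421 TW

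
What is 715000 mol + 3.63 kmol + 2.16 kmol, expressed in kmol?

720.79 kmol

In kmol:
  715000 mol = 715000 × 10^-3 kmol = 715
  3.63 kmol → 3.63
  2.16 kmol → 2.16
Sum: 715 + 3.63 + 2.16 = 720.79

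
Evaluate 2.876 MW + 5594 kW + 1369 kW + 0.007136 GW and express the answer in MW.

In MW:
  2.876 MW → 2.876
  5594 kW = 5594 × 10⁻³ MW = 5.594
  1369 kW = 1369 × 10⁻³ MW = 1.369
  0.007136 GW = 0.007136 × 10³ MW = 7.136
Sum: 2.876 + 5.594 + 1.369 + 7.136 = 16.975

16.975 MW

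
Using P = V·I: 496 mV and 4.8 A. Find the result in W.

496 × 10^-3 × 4.8 = 2380.8 × 10^-3 W

2.3808 W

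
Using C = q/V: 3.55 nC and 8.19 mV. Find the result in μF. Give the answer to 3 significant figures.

0.433 μF

(3.55 × 10⁻⁹) / (8.19 × 10⁻³) = 0.43346 × 10⁻⁶ F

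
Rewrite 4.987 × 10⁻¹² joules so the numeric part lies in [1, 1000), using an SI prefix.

= 4.987 × 10⁻¹² joules; 10⁻¹² is pico.

4.987 picojoules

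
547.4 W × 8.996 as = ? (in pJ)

547.4 × 8.996 × 10^-18 = 4924.4104 × 10^-18 J

0.0049244104 pJ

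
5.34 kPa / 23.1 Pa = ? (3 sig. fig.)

(5.34 × 10³) / (23.1) = 0.2312 × 10³

231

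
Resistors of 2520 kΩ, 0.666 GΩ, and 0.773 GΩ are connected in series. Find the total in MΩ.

1441.52 MΩ

In MΩ:
  2520 kΩ = 2520 × 10^-3 MΩ = 2.52
  0.666 GΩ = 0.666 × 10^3 MΩ = 666
  0.773 GΩ = 0.773 × 10^3 MΩ = 773
Sum: 2.52 + 666 + 773 = 1441.52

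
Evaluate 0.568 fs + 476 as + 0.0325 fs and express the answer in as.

1076.5 as

In as:
  0.568 fs = 0.568e3 as = 568
  476 as → 476
  0.0325 fs = 0.0325e3 as = 32.5
Sum: 568 + 476 + 32.5 = 1076.5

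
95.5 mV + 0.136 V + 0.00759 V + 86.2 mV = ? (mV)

In mV:
  95.5 mV → 95.5
  0.136 V = 0.136e3 mV = 136
  0.00759 V = 0.00759e3 mV = 7.59
  86.2 mV → 86.2
Sum: 95.5 + 136 + 7.59 + 86.2 = 325.29

325.29 mV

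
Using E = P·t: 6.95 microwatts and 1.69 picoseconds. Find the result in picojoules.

6.95 × 10^-6 × 1.69 × 10^-12 = 11.7455 × 10^-18 J

0.0000117455 picojoules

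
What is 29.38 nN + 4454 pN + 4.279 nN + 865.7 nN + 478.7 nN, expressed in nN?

1382.513 nN

In nN:
  29.38 nN → 29.38
  4454 pN = 4454 × 10^-3 nN = 4.454
  4.279 nN → 4.279
  865.7 nN → 865.7
  478.7 nN → 478.7
Sum: 29.38 + 4.454 + 4.279 + 865.7 + 478.7 = 1382.513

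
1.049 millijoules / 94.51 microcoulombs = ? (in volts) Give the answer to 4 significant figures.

11.10 volts

(1.049 × 10⁻³) / (94.51 × 10⁻⁶) = 0.0110994 × 10³ V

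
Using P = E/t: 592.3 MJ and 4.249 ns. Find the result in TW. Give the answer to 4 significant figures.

139400 TW

(592.3 × 10⁶) / (4.249 × 10⁻⁹) = 139.398 × 10¹⁵ W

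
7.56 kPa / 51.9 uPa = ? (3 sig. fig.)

146000000

(7.56 × 10³) / (51.9 × 10⁻⁶) = 0.1457 × 10⁹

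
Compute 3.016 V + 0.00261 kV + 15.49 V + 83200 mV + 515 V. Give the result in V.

In V:
  3.016 V → 3.016
  0.00261 kV = 0.00261 × 10^3 V = 2.61
  15.49 V → 15.49
  83200 mV = 83200 × 10^-3 V = 83.2
  515 V → 515
Sum: 3.016 + 2.61 + 15.49 + 83.2 + 515 = 619.316

619.316 V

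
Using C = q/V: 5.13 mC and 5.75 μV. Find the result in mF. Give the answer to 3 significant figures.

892000 mF

(5.13 × 10⁻³) / (5.75 × 10⁻⁶) = 0.89217 × 10³ F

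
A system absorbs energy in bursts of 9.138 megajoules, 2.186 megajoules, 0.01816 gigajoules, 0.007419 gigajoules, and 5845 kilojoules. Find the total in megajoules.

In megajoules:
  9.138 megajoules → 9.138
  2.186 megajoules → 2.186
  0.01816 gigajoules = 0.01816 × 10^3 megajoules = 18.16
  0.007419 gigajoules = 0.007419 × 10^3 megajoules = 7.419
  5845 kilojoules = 5845 × 10^-3 megajoules = 5.845
Sum: 9.138 + 2.186 + 18.16 + 7.419 + 5.845 = 42.748

42.748 megajoules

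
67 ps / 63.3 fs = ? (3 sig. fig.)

(67 × 10^-12) / (63.3 × 10^-15) = 1.058 × 10^3

1060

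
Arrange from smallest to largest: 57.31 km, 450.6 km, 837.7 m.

837.7 m < 57.31 km < 450.6 km

57.31 km = 57310 m
450.6 km = 450600 m
837.7 m = 837.7 m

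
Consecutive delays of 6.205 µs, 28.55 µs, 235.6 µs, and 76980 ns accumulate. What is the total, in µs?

In µs:
  6.205 µs → 6.205
  28.55 µs → 28.55
  235.6 µs → 235.6
  76980 ns = 76980 × 10⁻³ µs = 76.98
Sum: 6.205 + 28.55 + 235.6 + 76.98 = 347.335

347.335 µs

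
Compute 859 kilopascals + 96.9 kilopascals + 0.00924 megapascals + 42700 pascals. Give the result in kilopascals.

In kilopascals:
  859 kilopascals → 859
  96.9 kilopascals → 96.9
  0.00924 megapascals = 0.00924e3 kilopascals = 9.24
  42700 pascals = 42700e-3 kilopascals = 42.7
Sum: 859 + 96.9 + 9.24 + 42.7 = 1007.84

1007.84 kilopascals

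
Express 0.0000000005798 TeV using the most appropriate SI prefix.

579.8 eV

= 579.8 eV; mantissa already in [1, 1000).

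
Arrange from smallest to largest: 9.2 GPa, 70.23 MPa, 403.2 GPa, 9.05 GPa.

9.2 GPa = 9200000000 Pa
70.23 MPa = 70230000 Pa
403.2 GPa = 403200000000 Pa
9.05 GPa = 9050000000 Pa

70.23 MPa < 9.05 GPa < 9.2 GPa < 403.2 GPa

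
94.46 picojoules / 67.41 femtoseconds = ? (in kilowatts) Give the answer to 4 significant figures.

1.401 kilowatts

(94.46 × 10^-12) / (67.41 × 10^-15) = 1.40128 × 10^3 W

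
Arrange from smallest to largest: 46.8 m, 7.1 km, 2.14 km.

46.8 m = 46.8 m
7.1 km = 7100 m
2.14 km = 2140 m

46.8 m < 2.14 km < 7.1 km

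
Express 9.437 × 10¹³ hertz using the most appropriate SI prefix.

= 94.37 × 10¹² hertz; 10¹² is tera.

94.37 terahertz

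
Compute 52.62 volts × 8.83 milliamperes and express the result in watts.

52.62 × 8.83e-3 = 464.6346e-3 W

0.4646346 watts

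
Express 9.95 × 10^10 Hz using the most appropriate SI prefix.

99.5 GHz

= 99.5 × 10^9 Hz; 10^9 is giga.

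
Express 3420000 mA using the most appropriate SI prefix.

3.42 kA

= 3.42 × 10^3 A; 10^3 is kilo.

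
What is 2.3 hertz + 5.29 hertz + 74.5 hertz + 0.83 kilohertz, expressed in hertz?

912.09 hertz

In hertz:
  2.3 hertz → 2.3
  5.29 hertz → 5.29
  74.5 hertz → 74.5
  0.83 kilohertz = 0.83e3 hertz = 830
Sum: 2.3 + 5.29 + 74.5 + 830 = 912.09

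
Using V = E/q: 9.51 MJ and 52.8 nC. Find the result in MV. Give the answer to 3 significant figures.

(9.51 × 10^6) / (52.8 × 10^-9) = 0.18011 × 10^15 V

180000000 MV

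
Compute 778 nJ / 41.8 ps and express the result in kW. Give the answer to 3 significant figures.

18.6 kW

(778 × 10⁻⁹) / (41.8 × 10⁻¹²) = 18.612 × 10³ W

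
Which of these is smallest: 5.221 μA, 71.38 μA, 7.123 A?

5.221 μA = 0.000005221 A
71.38 μA = 0.00007138 A
7.123 A = 7.123 A

5.221 μA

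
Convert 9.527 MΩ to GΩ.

0.009527 GΩ

mega = 1e6, giga = 1e9; factor is 1e-3.
9.527 × 1e-3 = 0.009527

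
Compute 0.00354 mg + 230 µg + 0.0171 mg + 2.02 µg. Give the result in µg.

252.66 µg

In µg:
  0.00354 mg = 0.00354 × 10³ µg = 3.54
  230 µg → 230
  0.0171 mg = 0.0171 × 10³ µg = 17.1
  2.02 µg → 2.02
Sum: 3.54 + 230 + 17.1 + 2.02 = 252.66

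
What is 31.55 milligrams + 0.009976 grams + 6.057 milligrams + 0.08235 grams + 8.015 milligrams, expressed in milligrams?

137.948 milligrams

In milligrams:
  31.55 milligrams → 31.55
  0.009976 grams = 0.009976 × 10³ milligrams = 9.976
  6.057 milligrams → 6.057
  0.08235 grams = 0.08235 × 10³ milligrams = 82.35
  8.015 milligrams → 8.015
Sum: 31.55 + 9.976 + 6.057 + 82.35 + 8.015 = 137.948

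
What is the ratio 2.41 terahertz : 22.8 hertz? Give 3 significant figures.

(2.41e12) / (22.8) = 0.1057e12

106000000000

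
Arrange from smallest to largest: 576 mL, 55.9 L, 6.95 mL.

576 mL = 0.576 L
55.9 L = 55.9 L
6.95 mL = 0.00695 L

6.95 mL < 576 mL < 55.9 L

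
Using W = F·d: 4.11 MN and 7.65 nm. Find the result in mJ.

31.4415 mJ

4.11 × 10⁶ × 7.65 × 10⁻⁹ = 31.4415 × 10⁻³ J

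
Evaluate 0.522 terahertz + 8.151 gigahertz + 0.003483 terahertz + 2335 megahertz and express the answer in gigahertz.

535.969 gigahertz

In gigahertz:
  0.522 terahertz = 0.522e3 gigahertz = 522
  8.151 gigahertz → 8.151
  0.003483 terahertz = 0.003483e3 gigahertz = 3.483
  2335 megahertz = 2335e-3 gigahertz = 2.335
Sum: 522 + 8.151 + 3.483 + 2.335 = 535.969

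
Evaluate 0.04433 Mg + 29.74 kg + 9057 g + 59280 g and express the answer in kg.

142.407 kg

In kg:
  0.04433 Mg = 0.04433 × 10^3 kg = 44.33
  29.74 kg → 29.74
  9057 g = 9057 × 10^-3 kg = 9.057
  59280 g = 59280 × 10^-3 kg = 59.28
Sum: 44.33 + 29.74 + 9.057 + 59.28 = 142.407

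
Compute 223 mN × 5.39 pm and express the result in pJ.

223 × 10⁻³ × 5.39 × 10⁻¹² = 1201.97 × 10⁻¹⁵ J

1.20197 pJ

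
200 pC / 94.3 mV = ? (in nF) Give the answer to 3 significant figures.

(200e-12) / (94.3e-3) = 2.1209e-9 F

2.12 nF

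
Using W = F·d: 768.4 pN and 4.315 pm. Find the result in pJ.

0.000000003315646 pJ

768.4e-12 × 4.315e-12 = 3315.646e-24 J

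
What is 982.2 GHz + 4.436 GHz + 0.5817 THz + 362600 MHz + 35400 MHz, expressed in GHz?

1966.336 GHz

In GHz:
  982.2 GHz → 982.2
  4.436 GHz → 4.436
  0.5817 THz = 0.5817 × 10³ GHz = 581.7
  362600 MHz = 362600 × 10⁻³ GHz = 362.6
  35400 MHz = 35400 × 10⁻³ GHz = 35.4
Sum: 982.2 + 4.436 + 581.7 + 362.6 + 35.4 = 1966.336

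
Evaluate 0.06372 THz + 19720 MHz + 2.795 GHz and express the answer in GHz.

In GHz:
  0.06372 THz = 0.06372 × 10³ GHz = 63.72
  19720 MHz = 19720 × 10⁻³ GHz = 19.72
  2.795 GHz → 2.795
Sum: 63.72 + 19.72 + 2.795 = 86.235

86.235 GHz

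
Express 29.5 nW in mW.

nano = 10^-9, milli = 10^-3; factor is 10^-6.
29.5 × 10^-6 = 0.0000295

0.0000295 mW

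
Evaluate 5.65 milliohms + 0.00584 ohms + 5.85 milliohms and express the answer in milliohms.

17.34 milliohms

In milliohms:
  5.65 milliohms → 5.65
  0.00584 ohms = 0.00584 × 10³ milliohms = 5.84
  5.85 milliohms → 5.85
Sum: 5.65 + 5.84 + 5.85 = 17.34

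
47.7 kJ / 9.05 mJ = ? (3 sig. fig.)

5270000

(47.7 × 10³) / (9.05 × 10⁻³) = 5.271 × 10⁶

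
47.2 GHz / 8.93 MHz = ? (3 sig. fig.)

(47.2 × 10⁹) / (8.93 × 10⁶) = 5.286 × 10³

5290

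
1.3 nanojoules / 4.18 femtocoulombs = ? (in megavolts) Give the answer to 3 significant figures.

0.311 megavolts

(1.3e-9) / (4.18e-15) = 0.311e6 V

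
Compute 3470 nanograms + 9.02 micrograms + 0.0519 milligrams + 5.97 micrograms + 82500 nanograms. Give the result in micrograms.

152.86 micrograms

In micrograms:
  3470 nanograms = 3470e-3 micrograms = 3.47
  9.02 micrograms → 9.02
  0.0519 milligrams = 0.0519e3 micrograms = 51.9
  5.97 micrograms → 5.97
  82500 nanograms = 82500e-3 micrograms = 82.5
Sum: 3.47 + 9.02 + 51.9 + 5.97 + 82.5 = 152.86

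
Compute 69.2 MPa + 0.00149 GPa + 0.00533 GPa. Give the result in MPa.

In MPa:
  69.2 MPa → 69.2
  0.00149 GPa = 0.00149 × 10^3 MPa = 1.49
  0.00533 GPa = 0.00533 × 10^3 MPa = 5.33
Sum: 69.2 + 1.49 + 5.33 = 76.02

76.02 MPa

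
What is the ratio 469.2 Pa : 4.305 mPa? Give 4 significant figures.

(469.2) / (4.305e-3) = 108.99e3

109000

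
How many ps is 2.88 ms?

2880000000 ps

milli = 1e-3, pico = 1e-12; factor is 1e9.
2.88 × 1e9 = 2880000000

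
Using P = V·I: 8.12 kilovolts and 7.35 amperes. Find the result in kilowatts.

59.682 kilowatts

8.12 × 10³ × 7.35 = 59.682 × 10³ W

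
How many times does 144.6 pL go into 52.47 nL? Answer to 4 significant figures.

362.9

(52.47e-9) / (144.6e-12) = 0.36286e3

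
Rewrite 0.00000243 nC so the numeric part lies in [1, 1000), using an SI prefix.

= 2.43 × 10^-15 C; 10^-15 is femto.

2.43 fC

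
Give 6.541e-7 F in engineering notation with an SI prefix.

654.1 nF

= 654.1e-9 F; 1e-9 is nano.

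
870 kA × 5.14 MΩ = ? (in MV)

870 × 10^3 × 5.14 × 10^6 = 4471.8 × 10^9 V

4471800 MV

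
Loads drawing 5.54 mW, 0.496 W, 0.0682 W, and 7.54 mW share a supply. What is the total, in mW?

577.28 mW

In mW:
  5.54 mW → 5.54
  0.496 W = 0.496e3 mW = 496
  0.0682 W = 0.0682e3 mW = 68.2
  7.54 mW → 7.54
Sum: 5.54 + 496 + 68.2 + 7.54 = 577.28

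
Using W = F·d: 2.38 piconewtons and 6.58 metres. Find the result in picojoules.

2.38 × 10⁻¹² × 6.58 = 15.6604 × 10⁻¹² J

15.6604 picojoules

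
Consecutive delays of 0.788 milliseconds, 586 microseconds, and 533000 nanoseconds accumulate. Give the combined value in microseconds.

1907 microseconds

In microseconds:
  0.788 milliseconds = 0.788 × 10^3 microseconds = 788
  586 microseconds → 586
  533000 nanoseconds = 533000 × 10^-3 microseconds = 533
Sum: 788 + 586 + 533 = 1907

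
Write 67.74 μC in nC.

67740 nC

micro = 1e-6, nano = 1e-9; factor is 1e3.
67.74 × 1e3 = 67740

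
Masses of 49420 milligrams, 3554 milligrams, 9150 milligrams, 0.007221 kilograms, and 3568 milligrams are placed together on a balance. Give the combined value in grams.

72.913 grams

In grams:
  49420 milligrams = 49420 × 10^-3 grams = 49.42
  3554 milligrams = 3554 × 10^-3 grams = 3.554
  9150 milligrams = 9150 × 10^-3 grams = 9.15
  0.007221 kilograms = 0.007221 × 10^3 grams = 7.221
  3568 milligrams = 3568 × 10^-3 grams = 3.568
Sum: 49.42 + 3.554 + 9.15 + 7.221 + 3.568 = 72.913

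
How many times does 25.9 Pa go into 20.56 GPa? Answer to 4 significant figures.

793800000

(20.56 × 10^9) / (25.9) = 0.79382 × 10^9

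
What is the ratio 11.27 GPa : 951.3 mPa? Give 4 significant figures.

11850000000

(11.27 × 10^9) / (951.3 × 10^-3) = 0.011847 × 10^12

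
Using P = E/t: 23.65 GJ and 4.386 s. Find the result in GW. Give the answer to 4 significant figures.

(23.65e9) / (4.386) = 5.39216e9 W

5.392 GW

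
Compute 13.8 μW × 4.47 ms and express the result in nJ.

61.686 nJ

13.8 × 10⁻⁶ × 4.47 × 10⁻³ = 61.686 × 10⁻⁹ J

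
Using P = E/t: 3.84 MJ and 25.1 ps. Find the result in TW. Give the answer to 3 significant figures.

(3.84 × 10^6) / (25.1 × 10^-12) = 0.15299 × 10^18 W

153000 TW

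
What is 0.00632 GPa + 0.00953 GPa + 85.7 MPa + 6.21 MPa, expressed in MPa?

107.76 MPa

In MPa:
  0.00632 GPa = 0.00632e3 MPa = 6.32
  0.00953 GPa = 0.00953e3 MPa = 9.53
  85.7 MPa → 85.7
  6.21 MPa → 6.21
Sum: 6.32 + 9.53 + 85.7 + 6.21 = 107.76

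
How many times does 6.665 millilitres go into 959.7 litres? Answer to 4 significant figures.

(959.7) / (6.665 × 10⁻³) = 143.99 × 10³

144000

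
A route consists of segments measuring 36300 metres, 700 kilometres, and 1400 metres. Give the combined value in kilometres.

In kilometres:
  36300 metres = 36300 × 10^-3 kilometres = 36.3
  700 kilometres → 700
  1400 metres = 1400 × 10^-3 kilometres = 1.4
Sum: 36.3 + 700 + 1.4 = 737.7

737.7 kilometres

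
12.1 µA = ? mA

0.0121 mA

micro = 10^-6, milli = 10^-3; factor is 10^-3.
12.1 × 10^-3 = 0.0121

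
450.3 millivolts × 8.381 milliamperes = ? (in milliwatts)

450.3e-3 × 8.381e-3 = 3773.9643e-6 W

3.7739643 milliwatts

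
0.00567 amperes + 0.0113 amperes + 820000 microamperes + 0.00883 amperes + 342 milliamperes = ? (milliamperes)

In milliamperes:
  0.00567 amperes = 0.00567 × 10³ milliamperes = 5.67
  0.0113 amperes = 0.0113 × 10³ milliamperes = 11.3
  820000 microamperes = 820000 × 10⁻³ milliamperes = 820
  0.00883 amperes = 0.00883 × 10³ milliamperes = 8.83
  342 milliamperes → 342
Sum: 5.67 + 11.3 + 820 + 8.83 + 342 = 1187.8

1187.8 milliamperes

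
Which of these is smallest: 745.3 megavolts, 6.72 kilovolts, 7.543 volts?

745.3 megavolts = 745300000 volts
6.72 kilovolts = 6720 volts
7.543 volts = 7.543 volts

7.543 volts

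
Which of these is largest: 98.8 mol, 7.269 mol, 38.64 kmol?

38.64 kmol

98.8 mol = 98.8 mol
7.269 mol = 7.269 mol
38.64 kmol = 38640 mol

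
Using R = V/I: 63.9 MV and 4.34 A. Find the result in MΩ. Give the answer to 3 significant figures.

14.7 MΩ

(63.9e6) / (4.34) = 14.724e6 Ω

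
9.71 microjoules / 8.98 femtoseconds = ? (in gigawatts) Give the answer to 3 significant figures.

1.08 gigawatts

(9.71 × 10⁻⁶) / (8.98 × 10⁻¹⁵) = 1.0813 × 10⁹ W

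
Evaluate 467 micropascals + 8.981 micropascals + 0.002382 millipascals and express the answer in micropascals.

In micropascals:
  467 micropascals → 467
  8.981 micropascals → 8.981
  0.002382 millipascals = 0.002382e3 micropascals = 2.382
Sum: 467 + 8.981 + 2.382 = 478.363

478.363 micropascals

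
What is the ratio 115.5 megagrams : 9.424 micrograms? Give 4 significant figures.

12260000000000

(115.5 × 10^6) / (9.424 × 10^-6) = 12.256 × 10^12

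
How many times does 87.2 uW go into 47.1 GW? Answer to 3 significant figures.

(47.1 × 10^9) / (87.2 × 10^-6) = 0.5401 × 10^15

540000000000000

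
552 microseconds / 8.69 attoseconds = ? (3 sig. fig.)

(552 × 10⁻⁶) / (8.69 × 10⁻¹⁸) = 63.52 × 10¹²

63500000000000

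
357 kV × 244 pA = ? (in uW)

357 × 10^3 × 244 × 10^-12 = 87108 × 10^-9 W

87.108 uW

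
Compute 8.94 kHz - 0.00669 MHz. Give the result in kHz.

2.25 kHz

In kHz:
  8.94 kHz → 8.94
  0.00669 MHz = 0.00669e3 kHz = 6.69
Difference: 8.94 - 6.69 = 2.25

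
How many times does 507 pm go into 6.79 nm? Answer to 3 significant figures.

(6.79 × 10^-9) / (507 × 10^-12) = 0.01339 × 10^3

13.4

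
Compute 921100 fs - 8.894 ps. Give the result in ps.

912.206 ps

In ps:
  921100 fs = 921100 × 10⁻³ ps = 921.1
  8.894 ps → 8.894
Difference: 921.1 - 8.894 = 912.206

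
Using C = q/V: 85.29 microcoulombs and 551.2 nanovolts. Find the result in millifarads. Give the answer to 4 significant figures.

154700 millifarads

(85.29e-6) / (551.2e-9) = 0.154735e3 F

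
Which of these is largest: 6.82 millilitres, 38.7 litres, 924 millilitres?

6.82 millilitres = 0.00682 litres
38.7 litres = 38.7 litres
924 millilitres = 0.924 litres

38.7 litres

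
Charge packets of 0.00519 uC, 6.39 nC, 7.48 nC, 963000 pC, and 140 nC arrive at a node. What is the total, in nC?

In nC:
  0.00519 uC = 0.00519 × 10³ nC = 5.19
  6.39 nC → 6.39
  7.48 nC → 7.48
  963000 pC = 963000 × 10⁻³ nC = 963
  140 nC → 140
Sum: 5.19 + 6.39 + 7.48 + 963 + 140 = 1122.06

1122.06 nC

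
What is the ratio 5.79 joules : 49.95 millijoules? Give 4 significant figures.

115.9

(5.79) / (49.95 × 10^-3) = 0.11592 × 10^3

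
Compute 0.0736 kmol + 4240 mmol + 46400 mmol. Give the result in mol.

124.24 mol

In mol:
  0.0736 kmol = 0.0736 × 10³ mol = 73.6
  4240 mmol = 4240 × 10⁻³ mol = 4.24
  46400 mmol = 46400 × 10⁻³ mol = 46.4
Sum: 73.6 + 4.24 + 46.4 = 124.24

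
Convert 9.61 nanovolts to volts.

nano = 10^-9, (no prefix) = 10^0; factor is 10^-9.
9.61 × 10^-9 = 0.00000000961

0.00000000961 volts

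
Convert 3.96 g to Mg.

0.00000396 Mg

(no prefix) = 10⁰, mega = 10⁶; factor is 10⁻⁶.
3.96 × 10⁻⁶ = 0.00000396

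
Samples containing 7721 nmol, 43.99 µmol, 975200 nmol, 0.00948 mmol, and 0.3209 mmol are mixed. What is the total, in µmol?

In µmol:
  7721 nmol = 7721 × 10^-3 µmol = 7.721
  43.99 µmol → 43.99
  975200 nmol = 975200 × 10^-3 µmol = 975.2
  0.00948 mmol = 0.00948 × 10^3 µmol = 9.48
  0.3209 mmol = 0.3209 × 10^3 µmol = 320.9
Sum: 7.721 + 43.99 + 975.2 + 9.48 + 320.9 = 1357.291

1357.291 µmol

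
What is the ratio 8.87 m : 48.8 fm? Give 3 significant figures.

(8.87) / (48.8 × 10⁻¹⁵) = 0.1818 × 10¹⁵

182000000000000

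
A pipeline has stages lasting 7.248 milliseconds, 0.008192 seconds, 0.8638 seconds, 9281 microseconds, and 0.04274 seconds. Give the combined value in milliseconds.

In milliseconds:
  7.248 milliseconds → 7.248
  0.008192 seconds = 0.008192 × 10³ milliseconds = 8.192
  0.8638 seconds = 0.8638 × 10³ milliseconds = 863.8
  9281 microseconds = 9281 × 10⁻³ milliseconds = 9.281
  0.04274 seconds = 0.04274 × 10³ milliseconds = 42.74
Sum: 7.248 + 8.192 + 863.8 + 9.281 + 42.74 = 931.261

931.261 milliseconds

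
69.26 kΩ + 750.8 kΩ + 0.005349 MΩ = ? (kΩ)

In kΩ:
  69.26 kΩ → 69.26
  750.8 kΩ → 750.8
  0.005349 MΩ = 0.005349 × 10^3 kΩ = 5.349
Sum: 69.26 + 750.8 + 5.349 = 825.409

825.409 kΩ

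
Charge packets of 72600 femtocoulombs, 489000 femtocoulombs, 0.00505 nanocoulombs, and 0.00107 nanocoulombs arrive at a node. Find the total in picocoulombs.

567.72 picocoulombs

In picocoulombs:
  72600 femtocoulombs = 72600 × 10⁻³ picocoulombs = 72.6
  489000 femtocoulombs = 489000 × 10⁻³ picocoulombs = 489
  0.00505 nanocoulombs = 0.00505 × 10³ picocoulombs = 5.05
  0.00107 nanocoulombs = 0.00107 × 10³ picocoulombs = 1.07
Sum: 72.6 + 489 + 5.05 + 1.07 = 567.72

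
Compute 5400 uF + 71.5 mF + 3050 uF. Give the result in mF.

79.95 mF

In mF:
  5400 uF = 5400 × 10⁻³ mF = 5.4
  71.5 mF → 71.5
  3050 uF = 3050 × 10⁻³ mF = 3.05
Sum: 5.4 + 71.5 + 3.05 = 79.95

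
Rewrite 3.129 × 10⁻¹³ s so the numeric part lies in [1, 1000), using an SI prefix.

= 312.9 × 10⁻¹⁵ s; 10⁻¹⁵ is femto.

312.9 fs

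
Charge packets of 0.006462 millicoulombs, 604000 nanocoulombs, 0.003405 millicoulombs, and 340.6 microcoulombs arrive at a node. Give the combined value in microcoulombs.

954.467 microcoulombs

In microcoulombs:
  0.006462 millicoulombs = 0.006462e3 microcoulombs = 6.462
  604000 nanocoulombs = 604000e-3 microcoulombs = 604
  0.003405 millicoulombs = 0.003405e3 microcoulombs = 3.405
  340.6 microcoulombs → 340.6
Sum: 6.462 + 604 + 3.405 + 340.6 = 954.467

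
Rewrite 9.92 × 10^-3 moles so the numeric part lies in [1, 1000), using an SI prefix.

9.92 millimoles

= 9.92 × 10^-3 moles; 10^-3 is milli.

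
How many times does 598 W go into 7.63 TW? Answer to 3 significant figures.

(7.63 × 10¹²) / (598) = 0.01276 × 10¹²

12800000000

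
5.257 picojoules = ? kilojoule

0.000000000000005257 kilojoules

pico = 10⁻¹², kilo = 10³; factor is 10⁻¹⁵.
5.257 × 10⁻¹⁵ = 0.000000000000005257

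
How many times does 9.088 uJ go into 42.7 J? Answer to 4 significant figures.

4699000

(42.7) / (9.088e-6) = 4.6985e6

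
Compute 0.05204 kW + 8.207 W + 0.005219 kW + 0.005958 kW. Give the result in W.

In W:
  0.05204 kW = 0.05204 × 10^3 W = 52.04
  8.207 W → 8.207
  0.005219 kW = 0.005219 × 10^3 W = 5.219
  0.005958 kW = 0.005958 × 10^3 W = 5.958
Sum: 52.04 + 8.207 + 5.219 + 5.958 = 71.424

71.424 W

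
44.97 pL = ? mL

pico = 1e-12, milli = 1e-3; factor is 1e-9.
44.97 × 1e-9 = 0.00000004497

0.00000004497 mL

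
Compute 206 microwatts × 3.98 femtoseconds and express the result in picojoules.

206 × 10⁻⁶ × 3.98 × 10⁻¹⁵ = 819.88 × 10⁻²¹ J

0.00000081988 picojoules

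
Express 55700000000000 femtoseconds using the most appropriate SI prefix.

55.7 milliseconds

= 55.7 × 10⁻³ seconds; 10⁻³ is milli.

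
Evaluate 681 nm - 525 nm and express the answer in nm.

In nm:
  681 nm → 681
  525 nm → 525
Difference: 681 - 525 = 156

156 nm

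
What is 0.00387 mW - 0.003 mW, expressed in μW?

0.87 μW

In μW:
  0.00387 mW = 0.00387 × 10^3 μW = 3.87
  0.003 mW = 0.003 × 10^3 μW = 3
Difference: 3.87 - 3 = 0.87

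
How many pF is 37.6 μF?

micro = 10^-6, pico = 10^-12; factor is 10^6.
37.6 × 10^6 = 37600000

37600000 pF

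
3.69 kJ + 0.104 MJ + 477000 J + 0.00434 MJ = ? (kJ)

In kJ:
  3.69 kJ → 3.69
  0.104 MJ = 0.104e3 kJ = 104
  477000 J = 477000e-3 kJ = 477
  0.00434 MJ = 0.00434e3 kJ = 4.34
Sum: 3.69 + 104 + 477 + 4.34 = 589.03

589.03 kJ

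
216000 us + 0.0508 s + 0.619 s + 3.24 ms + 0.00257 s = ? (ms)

891.61 ms

In ms:
  216000 us = 216000 × 10^-3 ms = 216
  0.0508 s = 0.0508 × 10^3 ms = 50.8
  0.619 s = 0.619 × 10^3 ms = 619
  3.24 ms → 3.24
  0.00257 s = 0.00257 × 10^3 ms = 2.57
Sum: 216 + 50.8 + 619 + 3.24 + 2.57 = 891.61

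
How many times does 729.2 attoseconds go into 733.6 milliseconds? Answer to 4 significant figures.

(733.6 × 10⁻³) / (729.2 × 10⁻¹⁸) = 1.006 × 10¹⁵

1006000000000000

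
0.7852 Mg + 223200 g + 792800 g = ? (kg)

1801.2 kg

In kg:
  0.7852 Mg = 0.7852 × 10^3 kg = 785.2
  223200 g = 223200 × 10^-3 kg = 223.2
  792800 g = 792800 × 10^-3 kg = 792.8
Sum: 785.2 + 223.2 + 792.8 = 1801.2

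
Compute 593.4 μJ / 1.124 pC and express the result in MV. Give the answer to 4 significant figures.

(593.4 × 10^-6) / (1.124 × 10^-12) = 527.936 × 10^6 V

527.9 MV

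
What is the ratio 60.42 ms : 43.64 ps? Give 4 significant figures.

(60.42e-3) / (43.64e-12) = 1.3845e9

1385000000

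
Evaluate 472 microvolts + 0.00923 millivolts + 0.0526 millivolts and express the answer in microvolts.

In microvolts:
  472 microvolts → 472
  0.00923 millivolts = 0.00923 × 10³ microvolts = 9.23
  0.0526 millivolts = 0.0526 × 10³ microvolts = 52.6
Sum: 472 + 9.23 + 52.6 = 533.83

533.83 microvolts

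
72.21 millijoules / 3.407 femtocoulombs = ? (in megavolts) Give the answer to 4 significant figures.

(72.21 × 10⁻³) / (3.407 × 10⁻¹⁵) = 21.1946 × 10¹² V

21190000 megavolts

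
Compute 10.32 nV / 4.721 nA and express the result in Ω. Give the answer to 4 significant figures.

2.186 Ω

(10.32e-9) / (4.721e-9) = 2.18598 Ω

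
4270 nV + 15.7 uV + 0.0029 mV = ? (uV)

22.87 uV

In uV:
  4270 nV = 4270e-3 uV = 4.27
  15.7 uV → 15.7
  0.0029 mV = 0.0029e3 uV = 2.9
Sum: 4.27 + 15.7 + 2.9 = 22.87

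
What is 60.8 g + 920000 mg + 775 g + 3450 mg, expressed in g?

In g:
  60.8 g → 60.8
  920000 mg = 920000e-3 g = 920
  775 g → 775
  3450 mg = 3450e-3 g = 3.45
Sum: 60.8 + 920 + 775 + 3.45 = 1759.25

1759.25 g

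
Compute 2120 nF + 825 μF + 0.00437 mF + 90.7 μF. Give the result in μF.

922.19 μF

In μF:
  2120 nF = 2120 × 10^-3 μF = 2.12
  825 μF → 825
  0.00437 mF = 0.00437 × 10^3 μF = 4.37
  90.7 μF → 90.7
Sum: 2.12 + 825 + 4.37 + 90.7 = 922.19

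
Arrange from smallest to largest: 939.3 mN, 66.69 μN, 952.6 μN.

939.3 mN = 0.9393 N
66.69 μN = 0.00006669 N
952.6 μN = 0.0009526 N

66.69 μN < 952.6 μN < 939.3 mN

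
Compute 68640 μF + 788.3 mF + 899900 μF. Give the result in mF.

In mF:
  68640 μF = 68640 × 10^-3 mF = 68.64
  788.3 mF → 788.3
  899900 μF = 899900 × 10^-3 mF = 899.9
Sum: 68.64 + 788.3 + 899.9 = 1756.84

1756.84 mF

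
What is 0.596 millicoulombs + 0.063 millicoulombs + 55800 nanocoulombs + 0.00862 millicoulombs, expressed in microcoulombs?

In microcoulombs:
  0.596 millicoulombs = 0.596 × 10³ microcoulombs = 596
  0.063 millicoulombs = 0.063 × 10³ microcoulombs = 63
  55800 nanocoulombs = 55800 × 10⁻³ microcoulombs = 55.8
  0.00862 millicoulombs = 0.00862 × 10³ microcoulombs = 8.62
Sum: 596 + 63 + 55.8 + 8.62 = 723.42

723.42 microcoulombs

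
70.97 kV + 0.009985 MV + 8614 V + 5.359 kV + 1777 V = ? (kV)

In kV:
  70.97 kV → 70.97
  0.009985 MV = 0.009985 × 10^3 kV = 9.985
  8614 V = 8614 × 10^-3 kV = 8.614
  5.359 kV → 5.359
  1777 V = 1777 × 10^-3 kV = 1.777
Sum: 70.97 + 9.985 + 8.614 + 5.359 + 1.777 = 96.705

96.705 kV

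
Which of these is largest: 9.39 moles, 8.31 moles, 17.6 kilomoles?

17.6 kilomoles

9.39 moles = 9.39 moles
8.31 moles = 8.31 moles
17.6 kilomoles = 17600 moles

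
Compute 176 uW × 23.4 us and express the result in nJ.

4.1184 nJ

176 × 10⁻⁶ × 23.4 × 10⁻⁶ = 4118.4 × 10⁻¹² J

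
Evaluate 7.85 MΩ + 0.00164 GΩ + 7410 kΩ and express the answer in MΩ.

16.9 MΩ

In MΩ:
  7.85 MΩ → 7.85
  0.00164 GΩ = 0.00164e3 MΩ = 1.64
  7410 kΩ = 7410e-3 MΩ = 7.41
Sum: 7.85 + 1.64 + 7.41 = 16.9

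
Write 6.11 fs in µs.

0.00000000611 µs

femto = 10^-15, micro = 10^-6; factor is 10^-9.
6.11 × 10^-9 = 0.00000000611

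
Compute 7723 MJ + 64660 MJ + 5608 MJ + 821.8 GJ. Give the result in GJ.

899.791 GJ

In GJ:
  7723 MJ = 7723e-3 GJ = 7.723
  64660 MJ = 64660e-3 GJ = 64.66
  5608 MJ = 5608e-3 GJ = 5.608
  821.8 GJ → 821.8
Sum: 7.723 + 64.66 + 5.608 + 821.8 = 899.791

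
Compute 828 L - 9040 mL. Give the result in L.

818.96 L

In L:
  828 L → 828
  9040 mL = 9040e-3 L = 9.04
Difference: 828 - 9.04 = 818.96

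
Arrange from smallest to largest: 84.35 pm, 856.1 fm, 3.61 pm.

84.35 pm = 0.00000000008435 m
856.1 fm = 0.0000000000008561 m
3.61 pm = 0.00000000000361 m

856.1 fm < 3.61 pm < 84.35 pm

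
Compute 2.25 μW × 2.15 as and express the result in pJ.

2.25e-6 × 2.15e-18 = 4.8375e-24 J

0.0000000000048375 pJ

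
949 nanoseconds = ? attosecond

949000000000 attoseconds

nano = 10⁻⁹, atto = 10⁻¹⁸; factor is 10⁹.
949 × 10⁹ = 949000000000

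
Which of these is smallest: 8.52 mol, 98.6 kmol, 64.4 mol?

8.52 mol

8.52 mol = 8.52 mol
98.6 kmol = 98600 mol
64.4 mol = 64.4 mol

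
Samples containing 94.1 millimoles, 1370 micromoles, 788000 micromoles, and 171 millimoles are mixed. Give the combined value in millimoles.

1054.47 millimoles

In millimoles:
  94.1 millimoles → 94.1
  1370 micromoles = 1370 × 10⁻³ millimoles = 1.37
  788000 micromoles = 788000 × 10⁻³ millimoles = 788
  171 millimoles → 171
Sum: 94.1 + 1.37 + 788 + 171 = 1054.47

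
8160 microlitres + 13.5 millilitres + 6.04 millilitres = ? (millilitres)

27.7 millilitres

In millilitres:
  8160 microlitres = 8160 × 10^-3 millilitres = 8.16
  13.5 millilitres → 13.5
  6.04 millilitres → 6.04
Sum: 8.16 + 13.5 + 6.04 = 27.7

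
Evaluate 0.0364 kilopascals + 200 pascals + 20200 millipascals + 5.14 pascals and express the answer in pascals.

In pascals:
  0.0364 kilopascals = 0.0364e3 pascals = 36.4
  200 pascals → 200
  20200 millipascals = 20200e-3 pascals = 20.2
  5.14 pascals → 5.14
Sum: 36.4 + 200 + 20.2 + 5.14 = 261.74

261.74 pascals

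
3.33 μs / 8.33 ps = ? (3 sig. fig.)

(3.33 × 10⁻⁶) / (8.33 × 10⁻¹²) = 0.3998 × 10⁶

400000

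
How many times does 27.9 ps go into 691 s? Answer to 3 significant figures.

24800000000000

(691) / (27.9e-12) = 24.77e12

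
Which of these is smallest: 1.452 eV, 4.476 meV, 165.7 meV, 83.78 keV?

1.452 eV = 1.452 eV
4.476 meV = 0.004476 eV
165.7 meV = 0.1657 eV
83.78 keV = 83780 eV

4.476 meV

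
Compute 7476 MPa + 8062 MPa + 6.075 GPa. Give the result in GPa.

In GPa:
  7476 MPa = 7476e-3 GPa = 7.476
  8062 MPa = 8062e-3 GPa = 8.062
  6.075 GPa → 6.075
Sum: 7.476 + 8.062 + 6.075 = 21.613

21.613 GPa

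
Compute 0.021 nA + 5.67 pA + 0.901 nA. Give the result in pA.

927.67 pA

In pA:
  0.021 nA = 0.021 × 10³ pA = 21
  5.67 pA → 5.67
  0.901 nA = 0.901 × 10³ pA = 901
Sum: 21 + 5.67 + 901 = 927.67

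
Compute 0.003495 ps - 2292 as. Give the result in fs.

In fs:
  0.003495 ps = 0.003495 × 10^3 fs = 3.495
  2292 as = 2292 × 10^-3 fs = 2.292
Difference: 3.495 - 2.292 = 1.203

1.203 fs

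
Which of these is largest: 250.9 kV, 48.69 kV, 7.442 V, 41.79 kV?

250.9 kV

250.9 kV = 250900 V
48.69 kV = 48690 V
7.442 V = 7.442 V
41.79 kV = 41790 V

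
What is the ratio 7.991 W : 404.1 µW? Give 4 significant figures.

(7.991) / (404.1 × 10⁻⁶) = 0.019775 × 10⁶

19770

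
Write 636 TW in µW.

tera = 10^12, micro = 10^-6; factor is 10^18.
636 × 10^18 = 636000000000000000000

636000000000000000000 µW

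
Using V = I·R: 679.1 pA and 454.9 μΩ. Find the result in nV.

0.00030892259 nV

679.1 × 10⁻¹² × 454.9 × 10⁻⁶ = 308922.59 × 10⁻¹⁸ V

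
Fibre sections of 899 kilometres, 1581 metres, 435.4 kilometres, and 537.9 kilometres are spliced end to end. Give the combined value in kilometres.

1873.881 kilometres

In kilometres:
  899 kilometres → 899
  1581 metres = 1581e-3 kilometres = 1.581
  435.4 kilometres → 435.4
  537.9 kilometres → 537.9
Sum: 899 + 1.581 + 435.4 + 537.9 = 1873.881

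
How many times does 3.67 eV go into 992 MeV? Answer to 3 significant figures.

(992 × 10⁶) / (3.67) = 270.3 × 10⁶

270000000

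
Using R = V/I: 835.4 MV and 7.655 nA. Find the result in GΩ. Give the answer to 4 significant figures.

(835.4 × 10^6) / (7.655 × 10^-9) = 109.131 × 10^15 Ω

109100000 GΩ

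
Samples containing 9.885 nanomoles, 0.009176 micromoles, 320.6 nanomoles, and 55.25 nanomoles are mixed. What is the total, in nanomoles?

In nanomoles:
  9.885 nanomoles → 9.885
  0.009176 micromoles = 0.009176e3 nanomoles = 9.176
  320.6 nanomoles → 320.6
  55.25 nanomoles → 55.25
Sum: 9.885 + 9.176 + 320.6 + 55.25 = 394.911

394.911 nanomoles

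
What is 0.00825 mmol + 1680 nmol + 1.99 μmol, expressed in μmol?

11.92 μmol

In μmol:
  0.00825 mmol = 0.00825 × 10³ μmol = 8.25
  1680 nmol = 1680 × 10⁻³ μmol = 1.68
  1.99 μmol → 1.99
Sum: 8.25 + 1.68 + 1.99 = 11.92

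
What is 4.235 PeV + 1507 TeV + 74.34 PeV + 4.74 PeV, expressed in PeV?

84.822 PeV

In PeV:
  4.235 PeV → 4.235
  1507 TeV = 1507 × 10^-3 PeV = 1.507
  74.34 PeV → 74.34
  4.74 PeV → 4.74
Sum: 4.235 + 1.507 + 74.34 + 4.74 = 84.822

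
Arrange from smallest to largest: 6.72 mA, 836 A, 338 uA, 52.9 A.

6.72 mA = 0.00672 A
836 A = 836 A
338 uA = 0.000338 A
52.9 A = 52.9 A

338 uA < 6.72 mA < 52.9 A < 836 A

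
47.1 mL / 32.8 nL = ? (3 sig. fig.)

(47.1 × 10^-3) / (32.8 × 10^-9) = 1.436 × 10^6

1440000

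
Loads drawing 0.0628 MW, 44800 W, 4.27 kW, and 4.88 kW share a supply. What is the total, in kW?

In kW:
  0.0628 MW = 0.0628e3 kW = 62.8
  44800 W = 44800e-3 kW = 44.8
  4.27 kW → 4.27
  4.88 kW → 4.88
Sum: 62.8 + 44.8 + 4.27 + 4.88 = 116.75

116.75 kW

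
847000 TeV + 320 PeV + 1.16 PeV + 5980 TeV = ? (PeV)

In PeV:
  847000 TeV = 847000 × 10⁻³ PeV = 847
  320 PeV → 320
  1.16 PeV → 1.16
  5980 TeV = 5980 × 10⁻³ PeV = 5.98
Sum: 847 + 320 + 1.16 + 5.98 = 1174.14

1174.14 PeV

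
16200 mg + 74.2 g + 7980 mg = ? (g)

98.38 g

In g:
  16200 mg = 16200 × 10^-3 g = 16.2
  74.2 g → 74.2
  7980 mg = 7980 × 10^-3 g = 7.98
Sum: 16.2 + 74.2 + 7.98 = 98.38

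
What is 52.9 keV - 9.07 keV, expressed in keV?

43.83 keV

In keV:
  52.9 keV → 52.9
  9.07 keV → 9.07
Difference: 52.9 - 9.07 = 43.83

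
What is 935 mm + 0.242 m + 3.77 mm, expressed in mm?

1180.77 mm

In mm:
  935 mm → 935
  0.242 m = 0.242 × 10^3 mm = 242
  3.77 mm → 3.77
Sum: 935 + 242 + 3.77 = 1180.77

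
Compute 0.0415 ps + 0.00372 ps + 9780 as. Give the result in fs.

In fs:
  0.0415 ps = 0.0415e3 fs = 41.5
  0.00372 ps = 0.00372e3 fs = 3.72
  9780 as = 9780e-3 fs = 9.78
Sum: 41.5 + 3.72 + 9.78 = 55

55 fs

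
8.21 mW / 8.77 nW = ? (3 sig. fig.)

936000

(8.21e-3) / (8.77e-9) = 0.9361e6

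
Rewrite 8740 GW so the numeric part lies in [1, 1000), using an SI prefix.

8.74 TW

= 8.74 × 10^12 W; 10^12 is tera.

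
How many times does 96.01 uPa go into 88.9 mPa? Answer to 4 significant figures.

925.9

(88.9 × 10^-3) / (96.01 × 10^-6) = 0.92595 × 10^3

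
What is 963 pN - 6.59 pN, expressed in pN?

956.41 pN

In pN:
  963 pN → 963
  6.59 pN → 6.59
Difference: 963 - 6.59 = 956.41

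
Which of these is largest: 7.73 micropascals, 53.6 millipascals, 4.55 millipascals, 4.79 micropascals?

7.73 micropascals = 0.00000773 pascals
53.6 millipascals = 0.0536 pascals
4.55 millipascals = 0.00455 pascals
4.79 micropascals = 0.00000479 pascals

53.6 millipascals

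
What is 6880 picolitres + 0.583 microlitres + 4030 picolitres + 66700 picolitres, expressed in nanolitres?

660.61 nanolitres

In nanolitres:
  6880 picolitres = 6880 × 10⁻³ nanolitres = 6.88
  0.583 microlitres = 0.583 × 10³ nanolitres = 583
  4030 picolitres = 4030 × 10⁻³ nanolitres = 4.03
  66700 picolitres = 66700 × 10⁻³ nanolitres = 66.7
Sum: 6.88 + 583 + 4.03 + 66.7 = 660.61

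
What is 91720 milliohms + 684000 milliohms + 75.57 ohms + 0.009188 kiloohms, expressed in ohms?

860.478 ohms

In ohms:
  91720 milliohms = 91720e-3 ohms = 91.72
  684000 milliohms = 684000e-3 ohms = 684
  75.57 ohms → 75.57
  0.009188 kiloohms = 0.009188e3 ohms = 9.188
Sum: 91.72 + 684 + 75.57 + 9.188 = 860.478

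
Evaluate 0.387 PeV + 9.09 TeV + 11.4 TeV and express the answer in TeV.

407.49 TeV

In TeV:
  0.387 PeV = 0.387e3 TeV = 387
  9.09 TeV → 9.09
  11.4 TeV → 11.4
Sum: 387 + 9.09 + 11.4 = 407.49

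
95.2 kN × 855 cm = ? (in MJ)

0.81396 MJ

95.2 × 10³ × 855 × 10⁻² = 81396 × 10¹ J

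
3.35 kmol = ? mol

3350 mol

kilo = 10³, (no prefix) = 10⁰; factor is 10³.
3.35 × 10³ = 3350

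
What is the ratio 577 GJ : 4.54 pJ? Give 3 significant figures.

127000000000000000000000

(577e9) / (4.54e-12) = 127.1e21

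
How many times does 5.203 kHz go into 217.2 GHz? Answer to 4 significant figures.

(217.2e9) / (5.203e3) = 41.745e6

41750000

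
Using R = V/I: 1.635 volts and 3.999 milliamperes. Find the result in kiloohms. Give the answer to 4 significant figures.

0.4089 kiloohms

(1.635) / (3.999e-3) = 0.408852e3 Ω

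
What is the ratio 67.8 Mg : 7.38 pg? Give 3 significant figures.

9190000000000000000

(67.8 × 10^6) / (7.38 × 10^-12) = 9.187 × 10^18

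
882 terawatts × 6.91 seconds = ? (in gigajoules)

6094620 gigajoules

882 × 10^12 × 6.91 = 6094.62 × 10^12 J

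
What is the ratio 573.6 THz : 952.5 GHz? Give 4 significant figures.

(573.6 × 10¹²) / (952.5 × 10⁹) = 0.6022 × 10³

602.2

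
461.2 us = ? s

0.0004612 s

micro = 10^-6, (no prefix) = 10^0; factor is 10^-6.
461.2 × 10^-6 = 0.0004612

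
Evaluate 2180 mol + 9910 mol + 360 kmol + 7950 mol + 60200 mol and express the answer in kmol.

In kmol:
  2180 mol = 2180e-3 kmol = 2.18
  9910 mol = 9910e-3 kmol = 9.91
  360 kmol → 360
  7950 mol = 7950e-3 kmol = 7.95
  60200 mol = 60200e-3 kmol = 60.2
Sum: 2.18 + 9.91 + 360 + 7.95 + 60.2 = 440.24

440.24 kmol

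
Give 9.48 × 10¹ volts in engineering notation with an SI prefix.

94.8 volts

= 94.8 volts; mantissa already in [1, 1000).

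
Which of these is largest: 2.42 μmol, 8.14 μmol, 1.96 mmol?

1.96 mmol

2.42 μmol = 0.00000242 mol
8.14 μmol = 0.00000814 mol
1.96 mmol = 0.00196 mol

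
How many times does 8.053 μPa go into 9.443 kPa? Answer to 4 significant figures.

1173000000

(9.443 × 10^3) / (8.053 × 10^-6) = 1.1726 × 10^9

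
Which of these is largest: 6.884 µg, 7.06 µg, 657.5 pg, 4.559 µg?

6.884 µg = 0.000006884 g
7.06 µg = 0.00000706 g
657.5 pg = 0.0000000006575 g
4.559 µg = 0.000004559 g

7.06 µg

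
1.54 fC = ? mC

femto = 10^-15, milli = 10^-3; factor is 10^-12.
1.54 × 10^-12 = 0.00000000000154

0.00000000000154 mC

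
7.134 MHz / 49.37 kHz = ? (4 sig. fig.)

144.5

(7.134e6) / (49.37e3) = 0.1445e3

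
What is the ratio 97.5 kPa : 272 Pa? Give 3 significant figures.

(97.5e3) / (272) = 0.3585e3

358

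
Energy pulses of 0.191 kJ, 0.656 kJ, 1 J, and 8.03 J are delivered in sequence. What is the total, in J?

In J:
  0.191 kJ = 0.191 × 10³ J = 191
  0.656 kJ = 0.656 × 10³ J = 656
  1 J → 1
  8.03 J → 8.03
Sum: 191 + 656 + 1 + 8.03 = 856.03

856.03 J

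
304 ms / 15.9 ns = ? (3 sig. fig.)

(304 × 10^-3) / (15.9 × 10^-9) = 19.12 × 10^6

19100000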